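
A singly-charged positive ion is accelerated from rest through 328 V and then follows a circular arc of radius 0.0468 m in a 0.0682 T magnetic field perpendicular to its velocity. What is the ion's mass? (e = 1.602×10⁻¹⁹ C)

Combine |q|V = ½mv² and r = mv/(|q|B): eliminate v to get m = qB²r²/(2V).
m = (1.602×10⁻¹⁹)(0.0682)²(0.0468)²/(2·328) ≈ 2.49×10⁻²⁷ kg.

m ≈ 2.49×10⁻²⁷ kg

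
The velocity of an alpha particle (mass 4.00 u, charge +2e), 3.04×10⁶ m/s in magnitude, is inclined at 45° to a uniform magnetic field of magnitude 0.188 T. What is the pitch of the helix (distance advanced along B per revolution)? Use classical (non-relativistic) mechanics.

p ≈ 1.49 m

v∥ = v cosθ = 3.04×10⁶·cos45° ≈ 2.150×10⁶ m/s.
T = 2πm/(|q|B) = 2π(6.644×10⁻²⁷)/((3.204×10⁻¹⁹)(0.188)) ≈ 6.930×10⁻⁷ s.
pitch = v∥ T = (2.150×10⁶)(6.930×10⁻⁷) ≈ 1.49 m.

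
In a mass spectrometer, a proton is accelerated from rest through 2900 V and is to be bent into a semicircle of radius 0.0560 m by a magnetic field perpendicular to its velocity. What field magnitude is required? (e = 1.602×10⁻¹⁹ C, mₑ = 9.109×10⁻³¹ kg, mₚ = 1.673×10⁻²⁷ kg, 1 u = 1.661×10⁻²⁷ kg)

v = √(2|q|V/m) = √(2·1.602×10⁻¹⁹·2900/1.673×10⁻²⁷) ≈ 7.452×10⁵ m/s.
B = mv/(|q|r) = (1.673×10⁻²⁷)(7.452×10⁵)/((1.602×10⁻¹⁹)(0.0560)) ≈ 0.139 T.

B ≈ 0.139 T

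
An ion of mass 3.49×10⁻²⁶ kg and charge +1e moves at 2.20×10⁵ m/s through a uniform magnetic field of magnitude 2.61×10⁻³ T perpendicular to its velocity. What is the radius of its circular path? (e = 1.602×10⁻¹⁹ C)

The magnetic force provides the centripetal force: |q|vB = mv²/r.
r = mv/(|q|B) = (3.49×10⁻²⁶)(2.20×10⁵)/((1.602×10⁻¹⁹)(2.61×10⁻³)) ≈ 18.4 m.

r ≈ 18.4 m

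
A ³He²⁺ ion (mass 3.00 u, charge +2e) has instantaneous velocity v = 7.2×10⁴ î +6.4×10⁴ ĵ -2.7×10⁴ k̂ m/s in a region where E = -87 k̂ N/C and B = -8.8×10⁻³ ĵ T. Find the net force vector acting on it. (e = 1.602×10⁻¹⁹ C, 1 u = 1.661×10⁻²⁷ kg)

v×B = (-238, 0, -634) N/C.
E + v×B = (-238, 0, -721) N/C.
F = q(E + v×B) = (3.204×10⁻¹⁹ C)·(-238, 0, -721) = (-7.61×10⁻¹⁷, 0, -2.31×10⁻¹⁶) N.

F ≈ (-7.61×10⁻¹⁷, 0, -2.31×10⁻¹⁶) N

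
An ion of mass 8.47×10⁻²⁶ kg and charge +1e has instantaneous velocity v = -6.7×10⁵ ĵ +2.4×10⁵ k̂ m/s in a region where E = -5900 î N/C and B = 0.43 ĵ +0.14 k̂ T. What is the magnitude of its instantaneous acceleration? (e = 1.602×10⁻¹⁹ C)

v×B = (-1.97×10⁵, 0, 0) N/C.
E + v×B = (-2.03×10⁵, 0, 0) N/C.
F = q(E + v×B) = (1.602×10⁻¹⁹ C)·(-2.03×10⁵, 0, 0) = (-3.25×10⁻¹⁴, 0, 0) N.
|a| = |F|/m = 3.250×10⁻¹⁴/8.47×10⁻²⁶ ≈ 3.84×10¹¹ m/s².

|a| ≈ 3.84×10¹¹ m/s²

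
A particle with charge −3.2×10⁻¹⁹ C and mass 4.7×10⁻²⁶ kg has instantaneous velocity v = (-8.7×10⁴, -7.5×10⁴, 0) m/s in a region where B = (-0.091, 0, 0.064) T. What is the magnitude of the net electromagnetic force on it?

v×B = (-4800, 5570, -6820) N/C.
F = q v×B = (−3.2×10⁻¹⁹ C)·(-4800, 5570, -6820) = (1.54×10⁻¹⁵, -1.78×10⁻¹⁵, 2.18×10⁻¹⁵) N.
|F| = 3.21×10⁻¹⁵ N.

|F| ≈ 3.21×10⁻¹⁵ N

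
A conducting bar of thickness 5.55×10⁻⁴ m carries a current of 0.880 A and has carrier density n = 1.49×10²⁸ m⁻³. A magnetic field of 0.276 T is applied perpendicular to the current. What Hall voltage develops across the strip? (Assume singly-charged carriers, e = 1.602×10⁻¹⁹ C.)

V_H ≈ 1.83×10⁻⁷ V

V_H = IB/(n e t).
V_H = (0.880)(0.276)/((1.49×10²⁸)(1.602×10⁻¹⁹)(5.55×10⁻⁴)) ≈ 1.83×10⁻⁷ V.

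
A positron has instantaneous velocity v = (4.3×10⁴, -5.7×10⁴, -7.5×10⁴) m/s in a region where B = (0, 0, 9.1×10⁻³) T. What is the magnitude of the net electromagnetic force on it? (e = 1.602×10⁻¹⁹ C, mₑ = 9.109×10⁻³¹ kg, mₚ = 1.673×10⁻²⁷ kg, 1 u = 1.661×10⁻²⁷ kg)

v×B = (-519, -391, 0) N/C.
F = q v×B = (1.602×10⁻¹⁹ C)·(-519, -391, 0) = (-8.31×10⁻¹⁷, -6.27×10⁻¹⁷, 0) N.
|F| = 1.04×10⁻¹⁶ N.

|F| ≈ 1.04×10⁻¹⁶ N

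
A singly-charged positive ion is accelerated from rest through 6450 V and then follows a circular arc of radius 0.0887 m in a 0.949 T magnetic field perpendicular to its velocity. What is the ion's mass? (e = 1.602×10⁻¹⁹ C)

Combine |q|V = ½mv² and r = mv/(|q|B): eliminate v to get m = qB²r²/(2V).
m = (1.602×10⁻¹⁹)(0.949)²(0.0887)²/(2·6450) ≈ 8.80×10⁻²⁶ kg.

m ≈ 8.80×10⁻²⁶ kg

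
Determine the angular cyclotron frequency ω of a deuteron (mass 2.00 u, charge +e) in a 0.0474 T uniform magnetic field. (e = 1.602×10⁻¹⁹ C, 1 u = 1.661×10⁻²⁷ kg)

ω ≈ 2.29×10⁶ rad/s

ω = |q|B/m.
ω = (1.602×10⁻¹⁹)(0.0474)/3.322×10⁻²⁷ ≈ 2.29×10⁶ rad/s.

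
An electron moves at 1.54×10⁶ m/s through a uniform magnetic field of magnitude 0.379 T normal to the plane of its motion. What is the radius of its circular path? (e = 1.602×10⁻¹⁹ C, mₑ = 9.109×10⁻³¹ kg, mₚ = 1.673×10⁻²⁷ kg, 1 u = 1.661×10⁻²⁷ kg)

The magnetic force provides the centripetal force: |q|vB = mv²/r.
r = mv/(|q|B) = (9.109×10⁻³¹)(1.54×10⁶)/((1.602×10⁻¹⁹)(0.379)) ≈ 2.31×10⁻⁵ m.

r ≈ 2.31×10⁻⁵ m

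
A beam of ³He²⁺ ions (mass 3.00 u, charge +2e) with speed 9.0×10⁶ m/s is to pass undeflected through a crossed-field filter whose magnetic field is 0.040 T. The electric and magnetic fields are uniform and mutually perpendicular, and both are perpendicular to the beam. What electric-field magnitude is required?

E = 3.6×10⁵ V/m

For straight-line motion qE = qvB, so E = vB.
E = 9.0×10⁶ × 0.040 = 3.6×10⁵ V/m.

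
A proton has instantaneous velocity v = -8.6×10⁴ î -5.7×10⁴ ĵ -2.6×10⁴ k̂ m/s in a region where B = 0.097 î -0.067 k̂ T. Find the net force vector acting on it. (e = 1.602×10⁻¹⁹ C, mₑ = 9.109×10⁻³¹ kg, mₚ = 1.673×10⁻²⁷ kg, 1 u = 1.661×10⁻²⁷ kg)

F ≈ (6.12×10⁻¹⁶, -1.33×10⁻¹⁵, 8.86×10⁻¹⁶) N

v×B = (3820, -8280, 5530) N/C.
F = q v×B = (1.602×10⁻¹⁹ C)·(3820, -8280, 5530) = (6.12×10⁻¹⁶, -1.33×10⁻¹⁵, 8.86×10⁻¹⁶) N.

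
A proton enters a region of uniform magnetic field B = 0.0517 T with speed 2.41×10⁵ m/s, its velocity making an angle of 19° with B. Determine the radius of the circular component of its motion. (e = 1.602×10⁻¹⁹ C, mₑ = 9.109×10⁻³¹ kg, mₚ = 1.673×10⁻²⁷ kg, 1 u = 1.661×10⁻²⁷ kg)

r ≈ 0.0158 m

v⊥ = v sinθ = 2.41×10⁵·sin19° ≈ 7.846×10⁴ m/s.
r = m v⊥/(|q|B) = (1.673×10⁻²⁷)(7.846×10⁴)/((1.602×10⁻¹⁹)(0.0517)) ≈ 0.0158 m.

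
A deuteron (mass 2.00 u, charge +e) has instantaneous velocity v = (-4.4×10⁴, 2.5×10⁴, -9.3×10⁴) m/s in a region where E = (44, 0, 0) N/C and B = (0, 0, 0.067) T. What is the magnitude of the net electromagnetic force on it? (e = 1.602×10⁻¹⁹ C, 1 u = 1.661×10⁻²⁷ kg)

|F| ≈ 5.47×10⁻¹⁶ N

v×B = (1680, 2950, 0) N/C.
E + v×B = (1720, 2950, 0) N/C.
F = q(E + v×B) = (1.602×10⁻¹⁹ C)·(1720, 2950, 0) = (2.75×10⁻¹⁶, 4.72×10⁻¹⁶, 0) N.
|F| = 5.47×10⁻¹⁶ N.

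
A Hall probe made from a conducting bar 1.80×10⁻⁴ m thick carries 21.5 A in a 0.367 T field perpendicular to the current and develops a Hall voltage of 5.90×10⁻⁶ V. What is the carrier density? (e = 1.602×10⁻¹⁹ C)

From V_H = IB/(n e t), n = IB/(V_H e t).
n = (21.5)(0.367)/((5.90×10⁻⁶)(1.602×10⁻¹⁹)(1.80×10⁻⁴)) ≈ 4.64×10²⁸ m⁻³.

n ≈ 4.64×10²⁸ m⁻³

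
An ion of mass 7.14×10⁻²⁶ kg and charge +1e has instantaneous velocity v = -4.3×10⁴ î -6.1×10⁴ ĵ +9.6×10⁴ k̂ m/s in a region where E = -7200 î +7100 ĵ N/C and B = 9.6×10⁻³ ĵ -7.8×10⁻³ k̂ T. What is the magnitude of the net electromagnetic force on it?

v×B = (-446, -335, -413) N/C.
E + v×B = (-7650, 6760, -413) N/C.
F = q(E + v×B) = (1.602×10⁻¹⁹ C)·(-7650, 6760, -413) = (-1.22×10⁻¹⁵, 1.08×10⁻¹⁵, -6.61×10⁻¹⁷) N.
|F| = 1.64×10⁻¹⁵ N.

|F| ≈ 1.64×10⁻¹⁵ N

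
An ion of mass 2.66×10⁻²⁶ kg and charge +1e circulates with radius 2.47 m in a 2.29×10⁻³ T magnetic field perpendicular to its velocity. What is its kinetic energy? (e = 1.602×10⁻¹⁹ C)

KE ≈ 96.3 eV

v = |q|Br/m, then KE = ½mv² = (qBr)²/(2m).
v = (1.602×10⁻¹⁹)(2.29×10⁻³)(2.47)/2.66×10⁻²⁶ ≈ 3.407×10⁴ m/s.
KE = ½(2.66×10⁻²⁶)(3.407×10⁴)² ≈ 1.54×10⁻¹⁷ J = 96.3 eV.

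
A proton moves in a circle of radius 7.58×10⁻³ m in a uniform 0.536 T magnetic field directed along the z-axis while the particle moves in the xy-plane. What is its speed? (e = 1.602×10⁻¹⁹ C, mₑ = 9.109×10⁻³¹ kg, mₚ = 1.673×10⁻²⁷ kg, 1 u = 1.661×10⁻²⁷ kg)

From |q|vB = mv²/r, v = |q|Br/m.
v = (1.602×10⁻¹⁹)(0.536)(7.58×10⁻³)/1.673×10⁻²⁷ ≈ 3.89×10⁵ m/s.

v ≈ 3.89×10⁵ m/s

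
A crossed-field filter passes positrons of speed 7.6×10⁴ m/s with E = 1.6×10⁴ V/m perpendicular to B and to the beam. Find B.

Balance of forces in the selector: qE = qvB ⇒ B = E/v.
B = 1.6×10⁴/7.6×10⁴ = 0.21 T.

B = 0.21 T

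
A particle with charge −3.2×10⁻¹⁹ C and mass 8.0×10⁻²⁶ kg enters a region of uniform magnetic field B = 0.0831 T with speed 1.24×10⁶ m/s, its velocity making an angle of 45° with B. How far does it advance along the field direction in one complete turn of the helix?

v∥ = v cosθ = 1.24×10⁶·cos45° ≈ 8.768×10⁵ m/s.
T = 2πm/(|q|B) = 2π(8.0×10⁻²⁶)/((3.2×10⁻¹⁹)(0.0831)) ≈ 1.890×10⁻⁵ s.
pitch = v∥ T = (8.768×10⁵)(1.890×10⁻⁵) ≈ 16.6 m.

p ≈ 16.6 m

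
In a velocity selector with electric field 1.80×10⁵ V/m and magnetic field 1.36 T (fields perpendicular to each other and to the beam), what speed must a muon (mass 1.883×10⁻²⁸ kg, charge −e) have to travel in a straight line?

v = 1.32×10⁵ m/s

For undeflected motion the electric and magnetic forces balance: qE = qvB.
v = E/B = 1.80×10⁵/1.36 = 1.32×10⁵ m/s.
The result is independent of the particle's charge and mass.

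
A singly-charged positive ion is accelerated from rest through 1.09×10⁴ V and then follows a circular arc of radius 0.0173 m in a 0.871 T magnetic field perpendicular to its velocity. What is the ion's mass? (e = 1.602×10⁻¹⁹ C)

m ≈ 1.67×10⁻²⁷ kg

Combine |q|V = ½mv² and r = mv/(|q|B): eliminate v to get m = qB²r²/(2V).
m = (1.602×10⁻¹⁹)(0.871)²(0.0173)²/(2·1.09×10⁴) ≈ 1.67×10⁻²⁷ kg.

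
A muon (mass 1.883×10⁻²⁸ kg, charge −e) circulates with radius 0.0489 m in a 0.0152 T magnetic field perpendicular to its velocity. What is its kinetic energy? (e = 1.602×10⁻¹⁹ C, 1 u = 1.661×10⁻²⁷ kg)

KE ≈ 235 eV

v = |q|Br/m, then KE = ½mv² = (qBr)²/(2m).
v = (1.602×10⁻¹⁹)(0.0152)(0.0489)/1.883×10⁻²⁸ ≈ 6.324×10⁵ m/s.
KE = ½(1.883×10⁻²⁸)(6.324×10⁵)² ≈ 3.76×10⁻¹⁷ J = 235 eV.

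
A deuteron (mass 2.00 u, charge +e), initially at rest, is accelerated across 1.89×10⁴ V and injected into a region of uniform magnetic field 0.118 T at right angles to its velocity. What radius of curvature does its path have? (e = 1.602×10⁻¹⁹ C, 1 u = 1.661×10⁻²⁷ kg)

r ≈ 0.237 m

Acceleration: |q|V = ½mv² ⇒ v = √(2|q|V/m) = √(2·1.602×10⁻¹⁹·1.89×10⁴/3.322×10⁻²⁷) ≈ 1.350×10⁶ m/s.
In the field: r = mv/(|q|B) = (3.322×10⁻²⁷)(1.350×10⁶)/((1.602×10⁻¹⁹)(0.118)) ≈ 0.237 m.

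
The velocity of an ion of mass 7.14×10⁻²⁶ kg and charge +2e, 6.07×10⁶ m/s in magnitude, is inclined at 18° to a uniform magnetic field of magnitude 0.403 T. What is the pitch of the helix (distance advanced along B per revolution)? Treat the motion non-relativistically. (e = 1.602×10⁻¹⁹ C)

p ≈ 20.1 m

v∥ = v cosθ = 6.07×10⁶·cos18° ≈ 5.773×10⁶ m/s.
T = 2πm/(|q|B) = 2π(7.14×10⁻²⁶)/((3.204×10⁻¹⁹)(0.403)) ≈ 3.474×10⁻⁶ s.
pitch = v∥ T = (5.773×10⁶)(3.474×10⁻⁶) ≈ 20.1 m.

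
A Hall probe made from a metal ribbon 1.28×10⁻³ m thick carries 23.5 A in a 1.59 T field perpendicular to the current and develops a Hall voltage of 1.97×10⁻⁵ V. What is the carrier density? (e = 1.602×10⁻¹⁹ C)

From V_H = IB/(n e t), n = IB/(V_H e t).
n = (23.5)(1.59)/((1.97×10⁻⁵)(1.602×10⁻¹⁹)(1.28×10⁻³)) ≈ 9.25×10²⁷ m⁻³.

n ≈ 9.25×10²⁷ m⁻³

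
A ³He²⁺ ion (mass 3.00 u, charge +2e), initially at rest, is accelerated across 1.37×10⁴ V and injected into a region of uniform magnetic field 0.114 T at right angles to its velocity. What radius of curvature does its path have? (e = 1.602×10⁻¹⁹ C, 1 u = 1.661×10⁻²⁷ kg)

Acceleration: |q|V = ½mv² ⇒ v = √(2|q|V/m) = √(2·3.204×10⁻¹⁹·1.37×10⁴/4.983×10⁻²⁷) ≈ 1.327×10⁶ m/s.
In the field: r = mv/(|q|B) = (4.983×10⁻²⁷)(1.327×10⁶)/((3.204×10⁻¹⁹)(0.114)) ≈ 0.181 m.

r ≈ 0.181 m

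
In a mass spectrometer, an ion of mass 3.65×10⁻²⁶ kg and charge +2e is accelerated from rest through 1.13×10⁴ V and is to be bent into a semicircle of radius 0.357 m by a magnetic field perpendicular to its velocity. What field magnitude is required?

v = √(2|q|V/m) = √(2·3.204×10⁻¹⁹·1.13×10⁴/3.65×10⁻²⁶) ≈ 4.454×10⁵ m/s.
B = mv/(|q|r) = (3.65×10⁻²⁶)(4.454×10⁵)/((3.204×10⁻¹⁹)(0.357)) ≈ 0.142 T.

B ≈ 0.142 T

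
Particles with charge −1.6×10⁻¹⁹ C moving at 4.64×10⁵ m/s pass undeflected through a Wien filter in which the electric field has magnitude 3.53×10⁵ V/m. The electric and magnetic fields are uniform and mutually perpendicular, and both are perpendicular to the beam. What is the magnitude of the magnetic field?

B = 0.761 T

Balance of forces in the selector: qE = qvB ⇒ B = E/v.
B = 3.53×10⁵/4.64×10⁵ = 0.761 T.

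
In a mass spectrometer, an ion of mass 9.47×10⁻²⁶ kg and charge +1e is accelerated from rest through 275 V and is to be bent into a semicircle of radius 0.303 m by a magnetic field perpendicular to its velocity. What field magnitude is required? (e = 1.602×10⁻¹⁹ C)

v = √(2|q|V/m) = √(2·1.602×10⁻¹⁹·275/9.47×10⁻²⁶) ≈ 3.050×10⁴ m/s.
B = mv/(|q|r) = (9.47×10⁻²⁶)(3.050×10⁴)/((1.602×10⁻¹⁹)(0.303)) ≈ 0.0595 T.

B ≈ 0.0595 T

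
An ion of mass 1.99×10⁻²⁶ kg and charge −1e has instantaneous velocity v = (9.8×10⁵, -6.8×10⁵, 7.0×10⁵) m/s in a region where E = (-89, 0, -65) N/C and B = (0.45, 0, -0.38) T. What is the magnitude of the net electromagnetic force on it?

v×B = (2.58×10⁵, 6.87×10⁵, 3.06×10⁵) N/C.
E + v×B = (2.58×10⁵, 6.87×10⁵, 3.06×10⁵) N/C.
F = q(E + v×B) = (−1.602×10⁻¹⁹ C)·(2.58×10⁵, 6.87×10⁵, 3.06×10⁵) = (-4.14×10⁻¹⁴, -1.10×10⁻¹³, -4.90×10⁻¹⁴) N.
|F| = 1.27×10⁻¹³ N.

|F| ≈ 1.27×10⁻¹³ N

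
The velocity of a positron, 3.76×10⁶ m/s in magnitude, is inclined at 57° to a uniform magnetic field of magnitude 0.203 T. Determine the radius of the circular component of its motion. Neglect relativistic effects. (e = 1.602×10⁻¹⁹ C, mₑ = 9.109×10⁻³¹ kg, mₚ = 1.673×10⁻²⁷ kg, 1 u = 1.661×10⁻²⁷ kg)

v⊥ = v sinθ = 3.76×10⁶·sin57° ≈ 3.153×10⁶ m/s.
r = m v⊥/(|q|B) = (9.109×10⁻³¹)(3.153×10⁶)/((1.602×10⁻¹⁹)(0.203)) ≈ 8.83×10⁻⁵ m.

r ≈ 8.83×10⁻⁵ m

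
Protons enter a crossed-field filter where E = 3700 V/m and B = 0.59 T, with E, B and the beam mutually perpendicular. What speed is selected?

v = 6300 m/s

Straight-line motion ⇒ electric and magnetic forces cancel, so E = vB.
v = E/B = 3700/0.59 = 6300 m/s.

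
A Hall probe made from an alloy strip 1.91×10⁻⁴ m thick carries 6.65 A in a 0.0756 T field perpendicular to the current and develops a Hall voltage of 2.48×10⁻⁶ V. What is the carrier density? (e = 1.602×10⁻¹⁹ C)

n ≈ 6.63×10²⁷ m⁻³

From V_H = IB/(n e t), n = IB/(V_H e t).
n = (6.65)(0.0756)/((2.48×10⁻⁶)(1.602×10⁻¹⁹)(1.91×10⁻⁴)) ≈ 6.63×10²⁷ m⁻³.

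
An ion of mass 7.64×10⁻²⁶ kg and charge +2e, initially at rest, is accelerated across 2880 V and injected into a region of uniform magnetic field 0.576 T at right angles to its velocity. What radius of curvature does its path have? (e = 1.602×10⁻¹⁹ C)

Acceleration: |q|V = ½mv² ⇒ v = √(2|q|V/m) = √(2·3.204×10⁻¹⁹·2880/7.64×10⁻²⁶) ≈ 1.554×10⁵ m/s.
In the field: r = mv/(|q|B) = (7.64×10⁻²⁶)(1.554×10⁵)/((3.204×10⁻¹⁹)(0.576)) ≈ 0.0643 m.

r ≈ 0.0643 m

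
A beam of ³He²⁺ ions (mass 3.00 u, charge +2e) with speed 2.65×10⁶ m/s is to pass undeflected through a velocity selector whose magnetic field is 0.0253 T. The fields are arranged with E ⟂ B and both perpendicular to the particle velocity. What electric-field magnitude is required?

For straight-line motion qE = qvB, so E = vB.
E = 2.65×10⁶ × 0.0253 = 6.70×10⁴ V/m.

E = 6.70×10⁴ V/m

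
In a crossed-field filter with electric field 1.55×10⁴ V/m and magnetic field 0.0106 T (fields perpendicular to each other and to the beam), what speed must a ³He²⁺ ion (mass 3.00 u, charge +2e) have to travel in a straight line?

v = 1.46×10⁶ m/s

For undeflected motion the electric and magnetic forces balance: qE = qvB.
v = E/B = 1.55×10⁴/0.0106 = 1.46×10⁶ m/s.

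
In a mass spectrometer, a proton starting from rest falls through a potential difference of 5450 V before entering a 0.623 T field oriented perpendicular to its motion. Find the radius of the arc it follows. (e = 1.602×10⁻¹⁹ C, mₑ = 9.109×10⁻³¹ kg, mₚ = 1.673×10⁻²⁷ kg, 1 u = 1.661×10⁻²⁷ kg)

r ≈ 0.0171 m

Acceleration: |q|V = ½mv² ⇒ v = √(2|q|V/m) = √(2·1.602×10⁻¹⁹·5450/1.673×10⁻²⁷) ≈ 1.022×10⁶ m/s.
In the field: r = mv/(|q|B) = (1.673×10⁻²⁷)(1.022×10⁶)/((1.602×10⁻¹⁹)(0.623)) ≈ 0.0171 m.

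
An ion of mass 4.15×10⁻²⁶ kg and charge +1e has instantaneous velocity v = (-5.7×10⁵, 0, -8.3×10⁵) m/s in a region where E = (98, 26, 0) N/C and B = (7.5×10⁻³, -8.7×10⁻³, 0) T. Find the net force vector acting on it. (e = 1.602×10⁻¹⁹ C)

v×B = (-7220, -6220, 4960) N/C.
E + v×B = (-7120, -6200, 4960) N/C.
F = q(E + v×B) = (1.602×10⁻¹⁹ C)·(-7120, -6200, 4960) = (-1.14×10⁻¹⁵, -9.93×10⁻¹⁶, 7.94×10⁻¹⁶) N.

F ≈ (-1.14×10⁻¹⁵, -9.93×10⁻¹⁶, 7.94×10⁻¹⁶) N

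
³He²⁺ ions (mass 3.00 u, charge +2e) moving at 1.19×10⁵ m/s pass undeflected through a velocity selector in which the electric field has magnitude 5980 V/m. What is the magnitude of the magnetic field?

Balance of forces in the selector: qE = qvB ⇒ B = E/v.
B = 5980/1.19×10⁵ = 0.0503 T.

B = 0.0503 T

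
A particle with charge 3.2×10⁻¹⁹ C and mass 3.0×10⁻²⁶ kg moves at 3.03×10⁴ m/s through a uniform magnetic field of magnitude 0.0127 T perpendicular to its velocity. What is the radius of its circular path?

r ≈ 0.224 m

The magnetic force provides the centripetal force: |q|vB = mv²/r.
r = mv/(|q|B) = (3.0×10⁻²⁶)(3.03×10⁴)/((3.2×10⁻¹⁹)(0.0127)) ≈ 0.224 m.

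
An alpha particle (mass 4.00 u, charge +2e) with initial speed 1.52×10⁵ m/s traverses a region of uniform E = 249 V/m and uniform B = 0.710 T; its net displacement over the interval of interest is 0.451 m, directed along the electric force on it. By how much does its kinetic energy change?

The magnetic force is always ⟂ v and does no work; only the electric force changes KE.
ΔKE = F_E · d = |q|E d = (3.204×10⁻¹⁹)(249)(0.451) ≈ 3.60×10⁻¹⁷ J.

ΔKE ≈ 3.60×10⁻¹⁷ J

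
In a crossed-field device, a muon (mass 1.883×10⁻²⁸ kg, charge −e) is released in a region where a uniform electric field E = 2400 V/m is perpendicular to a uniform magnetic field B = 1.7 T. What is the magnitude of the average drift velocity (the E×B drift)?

The E×B drift speed is v_d = E/B.
v_d = 2400/1.7 = 1400 m/s.

v_d ≈ 1400 m/s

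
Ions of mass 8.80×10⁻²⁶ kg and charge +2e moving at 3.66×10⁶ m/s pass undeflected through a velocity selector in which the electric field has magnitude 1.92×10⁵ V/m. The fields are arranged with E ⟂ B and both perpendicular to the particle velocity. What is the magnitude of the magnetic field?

Balance of forces in the selector: qE = qvB ⇒ B = E/v.
B = 1.92×10⁵/3.66×10⁶ = 0.0525 T.

B = 0.0525 T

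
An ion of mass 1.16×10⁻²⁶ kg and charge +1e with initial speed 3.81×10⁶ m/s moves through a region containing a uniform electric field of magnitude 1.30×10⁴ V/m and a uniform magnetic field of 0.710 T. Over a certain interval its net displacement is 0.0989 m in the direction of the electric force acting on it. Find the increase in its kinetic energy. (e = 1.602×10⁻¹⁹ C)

The magnetic force is always ⟂ v and does no work; only the electric force changes KE.
ΔKE = F_E · d = |q|E d = (1.602×10⁻¹⁹)(1.30×10⁴)(0.0989) ≈ 2.06×10⁻¹⁶ J.

ΔKE ≈ 2.06×10⁻¹⁶ J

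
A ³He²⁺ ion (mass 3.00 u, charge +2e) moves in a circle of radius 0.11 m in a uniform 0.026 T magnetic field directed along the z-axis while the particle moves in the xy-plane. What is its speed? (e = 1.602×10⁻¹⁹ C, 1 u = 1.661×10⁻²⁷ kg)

v ≈ 1.8×10⁵ m/s

From |q|vB = mv²/r, v = |q|Br/m.
v = (3.204×10⁻¹⁹)(0.026)(0.11)/4.983×10⁻²⁷ ≈ 1.8×10⁵ m/s.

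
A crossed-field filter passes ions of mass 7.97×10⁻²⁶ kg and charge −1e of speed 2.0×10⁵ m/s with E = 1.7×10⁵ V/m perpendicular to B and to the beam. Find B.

Balance of forces in the selector: qE = qvB ⇒ B = E/v.
B = 1.7×10⁵/2.0×10⁵ = 0.85 T.

B = 0.85 T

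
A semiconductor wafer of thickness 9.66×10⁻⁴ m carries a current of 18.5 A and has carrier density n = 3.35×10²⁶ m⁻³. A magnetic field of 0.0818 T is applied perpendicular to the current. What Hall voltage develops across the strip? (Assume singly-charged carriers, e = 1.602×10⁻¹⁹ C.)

V_H ≈ 2.92×10⁻⁵ V

V_H = IB/(n e t).
V_H = (18.5)(0.0818)/((3.35×10²⁶)(1.602×10⁻¹⁹)(9.66×10⁻⁴)) ≈ 2.92×10⁻⁵ V.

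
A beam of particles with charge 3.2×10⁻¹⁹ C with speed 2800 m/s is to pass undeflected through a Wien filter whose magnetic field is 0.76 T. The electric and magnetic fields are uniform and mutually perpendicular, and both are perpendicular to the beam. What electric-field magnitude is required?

For straight-line motion qE = qvB, so E = vB.
E = 2800 × 0.76 = 2100 V/m.

E = 2100 V/m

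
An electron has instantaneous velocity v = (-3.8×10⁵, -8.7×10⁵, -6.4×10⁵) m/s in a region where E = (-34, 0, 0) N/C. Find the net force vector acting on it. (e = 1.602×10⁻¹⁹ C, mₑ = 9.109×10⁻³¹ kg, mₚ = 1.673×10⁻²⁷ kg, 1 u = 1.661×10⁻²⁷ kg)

Only an electric field acts, so F = qE = (−1.602×10⁻¹⁹ C)·(-34.0, 0, 0) = (5.45×10⁻¹⁸, 0, 0) N.

F ≈ (5.45×10⁻¹⁸, 0, 0) N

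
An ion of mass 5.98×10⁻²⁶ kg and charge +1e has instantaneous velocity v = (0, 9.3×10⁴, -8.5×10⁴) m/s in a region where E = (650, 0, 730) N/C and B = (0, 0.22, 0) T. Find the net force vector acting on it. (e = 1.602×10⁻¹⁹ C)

v×B = (1.87×10⁴, 0, 0) N/C.
E + v×B = (1.94×10⁴, 0, 730) N/C.
F = q(E + v×B) = (1.602×10⁻¹⁹ C)·(1.94×10⁴, 0, 730) = (3.10×10⁻¹⁵, 0, 1.17×10⁻¹⁶) N.

F ≈ (3.10×10⁻¹⁵, 0, 1.17×10⁻¹⁶) N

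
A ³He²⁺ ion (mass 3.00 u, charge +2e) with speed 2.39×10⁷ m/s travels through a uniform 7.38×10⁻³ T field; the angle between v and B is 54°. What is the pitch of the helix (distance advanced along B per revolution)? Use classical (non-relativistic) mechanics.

p ≈ 186 m

v∥ = v cosθ = 2.39×10⁷·cos54° ≈ 1.405×10⁷ m/s.
T = 2πm/(|q|B) = 2π(4.983×10⁻²⁷)/((3.204×10⁻¹⁹)(7.38×10⁻³)) ≈ 1.324×10⁻⁵ s.
pitch = v∥ T = (1.405×10⁷)(1.324×10⁻⁵) ≈ 186 m.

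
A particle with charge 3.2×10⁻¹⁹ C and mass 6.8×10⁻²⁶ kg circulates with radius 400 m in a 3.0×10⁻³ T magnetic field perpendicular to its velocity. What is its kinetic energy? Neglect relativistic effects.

KE ≈ 1.1×10⁻¹² J

v = |q|Br/m, then KE = ½mv² = (qBr)²/(2m).
v = (3.2×10⁻¹⁹)(3.0×10⁻³)(400)/6.8×10⁻²⁶ ≈ 5.647×10⁶ m/s.
KE = ½(6.8×10⁻²⁶)(5.647×10⁶)² ≈ 1.1×10⁻¹² J.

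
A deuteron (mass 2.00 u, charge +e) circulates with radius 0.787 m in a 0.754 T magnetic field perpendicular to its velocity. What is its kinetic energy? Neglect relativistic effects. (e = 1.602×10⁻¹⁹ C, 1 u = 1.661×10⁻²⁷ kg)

v = |q|Br/m, then KE = ½mv² = (qBr)²/(2m).
v = (1.602×10⁻¹⁹)(0.754)(0.787)/3.322×10⁻²⁷ ≈ 2.862×10⁷ m/s.
KE = ½(3.322×10⁻²⁷)(2.862×10⁷)² ≈ 1.36×10⁻¹² J = 8.49×10⁶ eV.

KE ≈ 8.49×10⁶ eV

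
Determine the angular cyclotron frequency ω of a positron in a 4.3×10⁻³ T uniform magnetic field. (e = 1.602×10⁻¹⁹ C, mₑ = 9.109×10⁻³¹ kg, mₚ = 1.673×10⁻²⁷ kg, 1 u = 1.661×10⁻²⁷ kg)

ω = |q|B/m.
ω = (1.602×10⁻¹⁹)(4.3×10⁻³)/9.109×10⁻³¹ ≈ 7.6×10⁸ rad/s.

ω ≈ 7.6×10⁸ rad/s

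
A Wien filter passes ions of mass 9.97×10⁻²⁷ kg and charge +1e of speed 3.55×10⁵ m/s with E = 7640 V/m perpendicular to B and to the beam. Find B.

B = 0.0215 T

Balance of forces in the selector: qE = qvB ⇒ B = E/v.
B = 7640/3.55×10⁵ = 0.0215 T.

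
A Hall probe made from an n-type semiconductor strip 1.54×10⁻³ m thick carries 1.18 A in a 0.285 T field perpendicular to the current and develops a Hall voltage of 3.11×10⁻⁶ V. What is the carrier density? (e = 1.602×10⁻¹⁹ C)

From V_H = IB/(n e t), n = IB/(V_H e t).
n = (1.18)(0.285)/((3.11×10⁻⁶)(1.602×10⁻¹⁹)(1.54×10⁻³)) ≈ 4.38×10²⁶ m⁻³.

n ≈ 4.38×10²⁶ m⁻³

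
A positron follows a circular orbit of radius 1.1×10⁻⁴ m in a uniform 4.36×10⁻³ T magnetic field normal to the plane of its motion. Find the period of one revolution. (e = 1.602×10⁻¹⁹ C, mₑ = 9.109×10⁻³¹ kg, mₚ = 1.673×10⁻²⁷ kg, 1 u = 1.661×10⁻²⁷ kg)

The cyclotron period depends only on m, q, B: T = 2πm/(|q|B).
T = 2π(9.109×10⁻³¹)/((1.602×10⁻¹⁹)(4.36×10⁻³)) ≈ 8.19×10⁻⁹ s.

T ≈ 8.19×10⁻⁹ s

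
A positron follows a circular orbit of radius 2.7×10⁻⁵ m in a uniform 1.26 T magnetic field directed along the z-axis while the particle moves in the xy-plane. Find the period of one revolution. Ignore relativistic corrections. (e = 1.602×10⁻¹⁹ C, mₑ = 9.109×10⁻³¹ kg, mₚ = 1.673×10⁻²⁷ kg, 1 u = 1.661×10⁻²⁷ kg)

The cyclotron period depends only on m, q, B: T = 2πm/(|q|B).
T = 2π(9.109×10⁻³¹)/((1.602×10⁻¹⁹)(1.26)) ≈ 2.84×10⁻¹¹ s.

T ≈ 2.84×10⁻¹¹ s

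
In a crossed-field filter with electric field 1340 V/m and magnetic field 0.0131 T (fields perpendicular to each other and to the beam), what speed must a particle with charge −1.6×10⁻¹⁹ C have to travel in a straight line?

v = 1.02×10⁵ m/s

For undeflected motion the electric and magnetic forces balance: qE = qvB.
v = E/B = 1340/0.0131 = 1.02×10⁵ m/s.
The result is independent of the particle's charge and mass.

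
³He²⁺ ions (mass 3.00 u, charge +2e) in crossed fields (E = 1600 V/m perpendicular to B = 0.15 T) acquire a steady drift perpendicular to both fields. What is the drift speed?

In crossed fields the guiding centre drifts at v_d = |E×B|/B² = E/B, independent of charge and mass.
v_d = 1600/0.15 = 1.1×10⁴ m/s.

v_d ≈ 1.1×10⁴ m/s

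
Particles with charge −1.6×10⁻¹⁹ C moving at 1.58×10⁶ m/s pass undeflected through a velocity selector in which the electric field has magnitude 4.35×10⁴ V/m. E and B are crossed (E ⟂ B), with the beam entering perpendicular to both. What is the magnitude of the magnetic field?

B = 0.0275 T

Balance of forces in the selector: qE = qvB ⇒ B = E/v.
B = 4.35×10⁴/1.58×10⁶ = 0.0275 T.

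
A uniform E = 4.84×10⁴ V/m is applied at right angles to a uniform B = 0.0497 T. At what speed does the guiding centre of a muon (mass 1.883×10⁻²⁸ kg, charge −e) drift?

v_d ≈ 9.74×10⁵ m/s

The steady drift has the magnetic force balancing the electric force, so v_d = E/B.
v_d = 4.84×10⁴/0.0497 = 9.74×10⁵ m/s.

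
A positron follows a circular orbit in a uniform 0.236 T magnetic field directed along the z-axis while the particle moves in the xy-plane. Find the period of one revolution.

T ≈ 1.51×10⁻¹⁰ s

The cyclotron period depends only on m, q, B: T = 2πm/(|q|B).
T = 2π(9.109×10⁻³¹)/((1.602×10⁻¹⁹)(0.236)) ≈ 1.51×10⁻¹⁰ s.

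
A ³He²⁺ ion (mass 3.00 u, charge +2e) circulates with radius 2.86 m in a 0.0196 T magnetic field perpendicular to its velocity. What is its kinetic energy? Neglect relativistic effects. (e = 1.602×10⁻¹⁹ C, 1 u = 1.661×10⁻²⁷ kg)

v = |q|Br/m, then KE = ½mv² = (qBr)²/(2m).
v = (3.204×10⁻¹⁹)(0.0196)(2.86)/4.983×10⁻²⁷ ≈ 3.604×10⁶ m/s.
KE = ½(4.983×10⁻²⁷)(3.604×10⁶)² ≈ 3.24×10⁻¹⁴ J = 2.02×10⁵ eV.

KE ≈ 2.02×10⁵ eV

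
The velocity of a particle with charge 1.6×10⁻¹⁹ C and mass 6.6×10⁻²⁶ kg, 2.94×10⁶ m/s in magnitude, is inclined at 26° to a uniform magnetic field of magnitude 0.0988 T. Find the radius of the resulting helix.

v⊥ = v sinθ = 2.94×10⁶·sin26° ≈ 1.289×10⁶ m/s.
r = m v⊥/(|q|B) = (6.6×10⁻²⁶)(1.289×10⁶)/((1.6×10⁻¹⁹)(0.0988)) ≈ 5.38 m.

r ≈ 5.38 m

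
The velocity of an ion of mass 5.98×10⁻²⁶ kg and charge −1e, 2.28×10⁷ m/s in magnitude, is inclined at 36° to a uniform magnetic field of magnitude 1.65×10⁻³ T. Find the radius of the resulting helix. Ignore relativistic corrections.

v⊥ = v sinθ = 2.28×10⁷·sin36° ≈ 1.340×10⁷ m/s.
r = m v⊥/(|q|B) = (5.98×10⁻²⁶)(1.340×10⁷)/((1.602×10⁻¹⁹)(1.65×10⁻³)) ≈ 3030 m.

r ≈ 3030 m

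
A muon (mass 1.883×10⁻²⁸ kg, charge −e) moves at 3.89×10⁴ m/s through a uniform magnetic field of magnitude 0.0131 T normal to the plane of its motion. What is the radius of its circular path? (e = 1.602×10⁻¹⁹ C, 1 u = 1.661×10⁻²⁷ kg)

The magnetic force provides the centripetal force: |q|vB = mv²/r.
r = mv/(|q|B) = (1.883×10⁻²⁸)(3.89×10⁴)/((1.602×10⁻¹⁹)(0.0131)) ≈ 3.49×10⁻³ m.

r ≈ 3.49×10⁻³ m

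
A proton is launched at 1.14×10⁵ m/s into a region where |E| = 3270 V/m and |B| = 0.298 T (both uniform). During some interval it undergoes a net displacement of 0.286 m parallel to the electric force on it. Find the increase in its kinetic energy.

The magnetic force is always ⟂ v and does no work; only the electric force changes KE.
ΔKE = F_E · d = |q|E d = (1.602×10⁻¹⁹)(3270)(0.286) ≈ 1.50×10⁻¹⁶ J.

ΔKE ≈ 1.50×10⁻¹⁶ J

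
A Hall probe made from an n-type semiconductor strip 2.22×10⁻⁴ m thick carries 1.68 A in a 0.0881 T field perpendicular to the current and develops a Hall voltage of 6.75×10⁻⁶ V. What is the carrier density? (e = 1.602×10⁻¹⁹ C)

From V_H = IB/(n e t), n = IB/(V_H e t).
n = (1.68)(0.0881)/((6.75×10⁻⁶)(1.602×10⁻¹⁹)(2.22×10⁻⁴)) ≈ 6.17×10²⁶ m⁻³.

n ≈ 6.17×10²⁶ m⁻³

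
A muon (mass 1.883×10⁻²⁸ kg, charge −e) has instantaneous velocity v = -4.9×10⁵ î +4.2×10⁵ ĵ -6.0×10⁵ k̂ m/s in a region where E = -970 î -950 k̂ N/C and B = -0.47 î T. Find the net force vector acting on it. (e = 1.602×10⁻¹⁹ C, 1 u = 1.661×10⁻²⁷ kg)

v×B = (0, 2.82×10⁵, 1.97×10⁵) N/C.
E + v×B = (-970, 2.82×10⁵, 1.96×10⁵) N/C.
F = q(E + v×B) = (−1.602×10⁻¹⁹ C)·(-970, 2.82×10⁵, 1.96×10⁵) = (1.55×10⁻¹⁶, -4.52×10⁻¹⁴, -3.15×10⁻¹⁴) N.

F ≈ (1.55×10⁻¹⁶, -4.52×10⁻¹⁴, -3.15×10⁻¹⁴) N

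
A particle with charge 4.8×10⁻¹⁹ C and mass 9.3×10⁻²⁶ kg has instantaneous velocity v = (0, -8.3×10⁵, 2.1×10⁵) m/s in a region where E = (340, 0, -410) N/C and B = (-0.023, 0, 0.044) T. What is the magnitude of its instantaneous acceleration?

v×B = (-3.65×10⁴, -4830, -1.91×10⁴) N/C.
E + v×B = (-3.62×10⁴, -4830, -1.95×10⁴) N/C.
F = q(E + v×B) = (4.8×10⁻¹⁹ C)·(-3.62×10⁴, -4830, -1.95×10⁴) = (-1.74×10⁻¹⁴, -2.32×10⁻¹⁵, -9.36×10⁻¹⁵) N.
|a| = |F|/m = 1.986×10⁻¹⁴/9.3×10⁻²⁶ ≈ 2.14×10¹¹ m/s².

|a| ≈ 2.14×10¹¹ m/s²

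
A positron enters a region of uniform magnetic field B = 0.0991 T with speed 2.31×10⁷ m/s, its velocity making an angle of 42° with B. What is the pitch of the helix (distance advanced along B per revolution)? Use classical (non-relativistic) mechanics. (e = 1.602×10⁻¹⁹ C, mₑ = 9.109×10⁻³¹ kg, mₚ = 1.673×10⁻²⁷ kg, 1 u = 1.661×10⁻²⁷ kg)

v∥ = v cosθ = 2.31×10⁷·cos42° ≈ 1.717×10⁷ m/s.
T = 2πm/(|q|B) = 2π(9.109×10⁻³¹)/((1.602×10⁻¹⁹)(0.0991)) ≈ 3.605×10⁻¹⁰ s.
pitch = v∥ T = (1.717×10⁷)(3.605×10⁻¹⁰) ≈ 6.19×10⁻³ m.

p ≈ 6.19×10⁻³ m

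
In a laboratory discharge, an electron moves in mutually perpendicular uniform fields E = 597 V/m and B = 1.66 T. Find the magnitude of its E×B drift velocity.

In crossed fields the guiding centre drifts at v_d = |E×B|/B² = E/B, independent of charge and mass.
v_d = 597/1.66 = 360 m/s.

v_d ≈ 360 m/s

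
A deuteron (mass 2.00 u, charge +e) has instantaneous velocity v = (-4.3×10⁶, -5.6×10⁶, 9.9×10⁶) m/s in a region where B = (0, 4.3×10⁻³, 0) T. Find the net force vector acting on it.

F ≈ (-6.82×10⁻¹⁵, 0, -2.96×10⁻¹⁵) N

v×B = (-4.26×10⁴, 0, -1.85×10⁴) N/C.
F = q v×B = (1.602×10⁻¹⁹ C)·(-4.26×10⁴, 0, -1.85×10⁴) = (-6.82×10⁻¹⁵, 0, -2.96×10⁻¹⁵) N.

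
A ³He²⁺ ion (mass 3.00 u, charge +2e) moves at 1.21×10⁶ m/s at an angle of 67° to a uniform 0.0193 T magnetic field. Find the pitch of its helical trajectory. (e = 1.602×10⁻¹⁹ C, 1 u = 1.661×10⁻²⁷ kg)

p ≈ 2.39 m

v∥ = v cosθ = 1.21×10⁶·cos67° ≈ 4.728×10⁵ m/s.
T = 2πm/(|q|B) = 2π(4.983×10⁻²⁷)/((3.204×10⁻¹⁹)(0.0193)) ≈ 5.063×10⁻⁶ s.
pitch = v∥ T = (4.728×10⁵)(5.063×10⁻⁶) ≈ 2.39 m.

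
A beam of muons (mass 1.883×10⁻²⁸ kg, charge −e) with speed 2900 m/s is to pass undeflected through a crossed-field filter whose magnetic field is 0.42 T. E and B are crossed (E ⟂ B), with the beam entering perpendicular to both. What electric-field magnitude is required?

For straight-line motion qE = qvB, so E = vB.
E = 2900 × 0.42 = 1200 V/m.

E = 1200 V/m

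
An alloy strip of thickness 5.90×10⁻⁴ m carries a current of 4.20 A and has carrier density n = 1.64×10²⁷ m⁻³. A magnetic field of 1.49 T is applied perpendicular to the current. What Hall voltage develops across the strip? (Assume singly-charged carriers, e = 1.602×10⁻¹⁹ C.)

V_H = IB/(n e t).
V_H = (4.20)(1.49)/((1.64×10²⁷)(1.602×10⁻¹⁹)(5.90×10⁻⁴)) ≈ 4.04×10⁻⁵ V.

V_H ≈ 4.04×10⁻⁵ V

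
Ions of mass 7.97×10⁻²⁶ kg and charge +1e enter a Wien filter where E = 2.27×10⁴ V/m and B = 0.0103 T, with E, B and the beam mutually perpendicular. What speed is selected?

For undeflected motion the electric and magnetic forces balance: qE = qvB.
v = E/B = 2.27×10⁴/0.0103 = 2.20×10⁶ m/s.

v = 2.20×10⁶ m/s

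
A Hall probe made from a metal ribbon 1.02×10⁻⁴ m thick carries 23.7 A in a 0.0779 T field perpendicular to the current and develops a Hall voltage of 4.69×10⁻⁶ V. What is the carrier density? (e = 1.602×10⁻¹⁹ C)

n ≈ 2.41×10²⁸ m⁻³

From V_H = IB/(n e t), n = IB/(V_H e t).
n = (23.7)(0.0779)/((4.69×10⁻⁶)(1.602×10⁻¹⁹)(1.02×10⁻⁴)) ≈ 2.41×10²⁸ m⁻³.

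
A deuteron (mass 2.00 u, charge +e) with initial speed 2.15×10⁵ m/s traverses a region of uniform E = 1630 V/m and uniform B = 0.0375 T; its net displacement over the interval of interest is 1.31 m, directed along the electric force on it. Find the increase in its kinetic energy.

The magnetic force is always ⟂ v and does no work; only the electric force changes KE.
ΔKE = F_E · d = |q|E d = (1.602×10⁻¹⁹)(1630)(1.31) ≈ 3.42×10⁻¹⁶ J.

ΔKE ≈ 3.42×10⁻¹⁶ J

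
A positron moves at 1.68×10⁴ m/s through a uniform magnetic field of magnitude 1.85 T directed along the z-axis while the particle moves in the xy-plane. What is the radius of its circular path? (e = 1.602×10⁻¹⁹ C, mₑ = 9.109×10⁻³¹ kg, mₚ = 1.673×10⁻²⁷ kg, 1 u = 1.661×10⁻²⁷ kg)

The magnetic force provides the centripetal force: |q|vB = mv²/r.
r = mv/(|q|B) = (9.109×10⁻³¹)(1.68×10⁴)/((1.602×10⁻¹⁹)(1.85)) ≈ 5.16×10⁻⁸ m.

r ≈ 5.16×10⁻⁸ m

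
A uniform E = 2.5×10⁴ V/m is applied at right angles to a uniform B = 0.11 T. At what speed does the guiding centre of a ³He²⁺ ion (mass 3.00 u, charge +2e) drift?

The steady drift has the magnetic force balancing the electric force, so v_d = E/B.
v_d = 2.5×10⁴/0.11 = 2.3×10⁵ m/s.

v_d ≈ 2.3×10⁵ m/s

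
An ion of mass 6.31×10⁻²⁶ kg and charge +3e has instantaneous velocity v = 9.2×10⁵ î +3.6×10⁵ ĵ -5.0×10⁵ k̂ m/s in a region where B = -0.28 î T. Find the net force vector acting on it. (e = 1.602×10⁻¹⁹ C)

F ≈ (0, 6.73×10⁻¹⁴, 4.84×10⁻¹⁴) N

v×B = (0, 1.40×10⁵, 1.01×10⁵) N/C.
F = q v×B = (4.806×10⁻¹⁹ C)·(0, 1.40×10⁵, 1.01×10⁵) = (0, 6.73×10⁻¹⁴, 4.84×10⁻¹⁴) N.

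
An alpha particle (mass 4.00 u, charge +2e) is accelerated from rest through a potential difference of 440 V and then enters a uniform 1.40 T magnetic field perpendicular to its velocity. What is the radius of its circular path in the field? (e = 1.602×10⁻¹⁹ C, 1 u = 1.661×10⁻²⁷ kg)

Acceleration: |q|V = ½mv² ⇒ v = √(2|q|V/m) = √(2·3.204×10⁻¹⁹·440/6.644×10⁻²⁷) ≈ 2.060×10⁵ m/s.
In the field: r = mv/(|q|B) = (6.644×10⁻²⁷)(2.060×10⁵)/((3.204×10⁻¹⁹)(1.40)) ≈ 3.05×10⁻³ m.

r ≈ 3.05×10⁻³ m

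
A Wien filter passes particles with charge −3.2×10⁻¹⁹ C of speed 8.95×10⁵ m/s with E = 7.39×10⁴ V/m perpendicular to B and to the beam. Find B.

Balance of forces in the selector: qE = qvB ⇒ B = E/v.
B = 7.39×10⁴/8.95×10⁵ = 0.0826 T.

B = 0.0826 T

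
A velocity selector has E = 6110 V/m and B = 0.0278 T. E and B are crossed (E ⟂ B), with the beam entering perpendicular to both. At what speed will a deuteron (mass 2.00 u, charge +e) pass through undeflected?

Straight-line motion ⇒ electric and magnetic forces cancel, so E = vB.
v = E/B = 6110/0.0278 = 2.20×10⁵ m/s.
The result is independent of the particle's charge and mass.

v = 2.20×10⁵ m/s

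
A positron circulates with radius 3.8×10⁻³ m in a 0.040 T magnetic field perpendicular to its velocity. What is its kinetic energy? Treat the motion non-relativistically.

v = |q|Br/m, then KE = ½mv² = (qBr)²/(2m).
v = (1.602×10⁻¹⁹)(0.040)(3.8×10⁻³)/9.109×10⁻³¹ ≈ 2.673×10⁷ m/s.
KE = ½(9.109×10⁻³¹)(2.673×10⁷)² ≈ 3.3×10⁻¹⁶ J.

KE ≈ 3.3×10⁻¹⁶ J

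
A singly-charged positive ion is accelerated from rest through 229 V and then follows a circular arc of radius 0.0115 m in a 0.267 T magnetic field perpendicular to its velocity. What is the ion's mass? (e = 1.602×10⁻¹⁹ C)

m ≈ 3.30×10⁻²⁷ kg

Combine |q|V = ½mv² and r = mv/(|q|B): eliminate v to get m = qB²r²/(2V).
m = (1.602×10⁻¹⁹)(0.267)²(0.0115)²/(2·229) ≈ 3.30×10⁻²⁷ kg.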